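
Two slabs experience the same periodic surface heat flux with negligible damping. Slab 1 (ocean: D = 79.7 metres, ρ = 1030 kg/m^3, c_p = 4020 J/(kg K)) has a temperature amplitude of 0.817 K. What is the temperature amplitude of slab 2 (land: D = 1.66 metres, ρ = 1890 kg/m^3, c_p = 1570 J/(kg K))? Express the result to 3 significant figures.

54.7 K

C_ocean = 3.30×10^8 J/(m²·K); C_land = 4.93×10^6 J/(m²·K).
A ∝ 1/C ⇒ A_land = A_ocean × C_ocean/C_land = 0.817 × 67.0 = 54.7 K.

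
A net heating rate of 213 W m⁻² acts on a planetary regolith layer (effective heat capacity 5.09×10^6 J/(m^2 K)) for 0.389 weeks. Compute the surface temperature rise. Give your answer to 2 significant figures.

Areal heat capacity C = 5.09×10^6 J/(m^2 K) (given).
Net heat input Q = F Δt = 213 × (0.389 weeks × 6.048×10^5 s/week) = 5.01×10^7 J/m².
ΔT = Q / C = 5.01×10^7 / 5.09×10^6 = 9.85 K.

9.8 K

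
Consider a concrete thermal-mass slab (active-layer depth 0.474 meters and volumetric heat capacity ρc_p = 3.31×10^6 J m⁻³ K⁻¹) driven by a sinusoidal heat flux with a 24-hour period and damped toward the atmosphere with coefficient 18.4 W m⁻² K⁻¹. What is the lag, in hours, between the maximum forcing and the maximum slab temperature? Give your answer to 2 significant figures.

5.4 hours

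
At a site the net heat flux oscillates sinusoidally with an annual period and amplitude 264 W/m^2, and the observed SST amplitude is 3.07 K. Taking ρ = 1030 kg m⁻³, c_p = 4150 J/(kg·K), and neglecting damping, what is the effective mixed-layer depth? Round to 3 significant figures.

101 m

ω = 2π / 3.15×10^7 s = 1.99×10^-7 s⁻¹.
Required C = F₀ / (A ω) = 264 / (3.07 × 1.99×10^-7) = 4.32×10^8 J/(m²·K).
D = C / (ρ c_p) = 4.32×10^8 / (1030 × 4150) = 101 m.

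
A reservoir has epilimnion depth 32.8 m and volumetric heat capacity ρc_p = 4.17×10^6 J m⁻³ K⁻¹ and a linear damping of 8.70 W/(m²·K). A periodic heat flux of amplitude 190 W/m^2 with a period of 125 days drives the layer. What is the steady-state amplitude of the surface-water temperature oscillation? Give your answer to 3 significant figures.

Areal heat capacity C = ρc_p × D = 4.17×10^6 × 32.8 = 1.37×10^8 J/(m^2 K).
Angular frequency ω = 2π / T = 2π / 1.08×10^7 s = 5.82×10^-7 s⁻¹.
√((Cω)² + λ²) = √((79.6)² + 8.70²) = 80.0 W/(m²·K).
Amplitude A = F₀ / √((Cω)²+λ²) = 190 / 80.0 = 2.37 K.

2.37 K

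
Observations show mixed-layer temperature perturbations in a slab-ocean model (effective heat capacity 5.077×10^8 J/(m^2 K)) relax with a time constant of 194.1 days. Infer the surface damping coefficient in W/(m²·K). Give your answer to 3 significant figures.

Areal heat capacity C = 5.077×10^8 J/(m^2 K) (given).
τ = 194.1 days = 1.68×10^7 s.
λ = C / τ = 5.08×10^8 / 1.68×10^7 = 30.3 W/(m²·K).

30.3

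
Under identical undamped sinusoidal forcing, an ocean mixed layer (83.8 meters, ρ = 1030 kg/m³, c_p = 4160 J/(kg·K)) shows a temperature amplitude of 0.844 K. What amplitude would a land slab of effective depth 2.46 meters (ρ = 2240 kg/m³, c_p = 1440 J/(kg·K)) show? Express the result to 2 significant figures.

38 K

C_ocean = 3.59×10^8 J/(m²·K); C_land = 7.93×10^6 J/(m²·K).
A ∝ 1/C ⇒ A_land = A_ocean × C_ocean/C_land = 0.844 × 45.3 = 38.2 K.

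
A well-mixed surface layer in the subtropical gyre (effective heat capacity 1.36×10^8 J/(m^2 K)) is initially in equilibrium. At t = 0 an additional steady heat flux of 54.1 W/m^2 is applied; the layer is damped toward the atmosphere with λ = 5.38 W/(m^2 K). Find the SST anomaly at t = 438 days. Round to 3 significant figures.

7.81 K

Areal heat capacity C = 1.36×10^8 J/(m^2 K) (given).
τ = C / λ = 1.36×10^8 / 5.38 = 2.53×10^7 s.
Equilibrium anomaly ΔT_eq = F / λ = 54.1 / 5.38 = 10.1 K.
t = 438 days = 3.78×10^7 s, so t/τ = 1.50.
ΔT(t) = ΔT_eq (1 − e^(−t/τ)) = 10.1 × (1 − e^−1.50) = 7.81 K.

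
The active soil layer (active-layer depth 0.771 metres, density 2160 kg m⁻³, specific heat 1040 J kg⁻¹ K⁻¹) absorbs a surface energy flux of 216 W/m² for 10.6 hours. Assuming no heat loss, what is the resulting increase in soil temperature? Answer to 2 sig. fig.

Areal heat capacity C = ρ c_p D = 2160 × 1040 × 0.771 = 1.73×10^6 J/(m^2 K).
Net heat input Q = F Δt = 216 × (10.6 hours × 3600 s/hour) = 8.24×10^6 J/m².
ΔT = Q / C = 8.24×10^6 / 1.73×10^6 = 4.76 K.

4.8 K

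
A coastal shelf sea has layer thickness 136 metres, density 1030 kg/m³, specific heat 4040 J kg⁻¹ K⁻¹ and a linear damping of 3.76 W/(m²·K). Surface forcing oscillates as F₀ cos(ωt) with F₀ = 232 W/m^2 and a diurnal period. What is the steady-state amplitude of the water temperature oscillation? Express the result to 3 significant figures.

0.00564 K

Areal heat capacity C = ρ c_p D = 1030 × 4040 × 136 = 5.66×10^8 J/(m²·K).
Angular frequency ω = 2π / T = 2π / 86400 s = 7.27×10^-5 s⁻¹.
√((Cω)² + λ²) = √((41200)² + 3.76²) = 41200 W/(m²·K).
Amplitude A = F₀ / √((Cω)²+λ²) = 232 / 41200 = 0.00564 K.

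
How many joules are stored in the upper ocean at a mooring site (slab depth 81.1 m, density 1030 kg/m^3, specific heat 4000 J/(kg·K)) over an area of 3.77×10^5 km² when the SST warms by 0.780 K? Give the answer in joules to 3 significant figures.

Areal heat capacity C = ρ c_p D = 1030 × 4000 × 81.1 = 3.34×10^8 J m⁻² K⁻¹.
Heat per unit area: q = C ΔT = 3.34×10^8 × 0.780 = 2.61×10^8 J/m².
Total heat: Q = q × A = 2.61×10^8 × (3.77×10^5 × 10⁶ m²) = 9.83×10^19 J.

9.83×10^19 J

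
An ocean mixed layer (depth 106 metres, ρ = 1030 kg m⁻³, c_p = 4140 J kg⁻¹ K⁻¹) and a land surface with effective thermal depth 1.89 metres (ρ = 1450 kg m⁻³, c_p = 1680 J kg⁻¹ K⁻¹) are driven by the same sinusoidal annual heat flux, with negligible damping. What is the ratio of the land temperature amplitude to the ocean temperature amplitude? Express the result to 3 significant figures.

C_ocean = 1030 × 4140 × 106 = 4.52×10^8 J/(m²·K).
C_land = 1450 × 1680 × 1.89 = 4.60×10^6 J/(m²·K).
Undamped amplitude ∝ 1/C, so A_land/A_ocean = C_ocean/C_land = 98.2.

98.2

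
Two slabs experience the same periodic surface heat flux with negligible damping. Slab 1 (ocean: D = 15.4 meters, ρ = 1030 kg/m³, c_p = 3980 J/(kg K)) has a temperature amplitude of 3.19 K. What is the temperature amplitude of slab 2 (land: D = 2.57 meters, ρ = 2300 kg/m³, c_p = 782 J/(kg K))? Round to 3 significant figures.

C_ocean = 6.31×10^7 J/(m²·K); C_land = 4.62×10^6 J/(m²·K).
A ∝ 1/C ⇒ A_land = A_ocean × C_ocean/C_land = 3.19 × 13.7 = 43.6 K.

43.6 K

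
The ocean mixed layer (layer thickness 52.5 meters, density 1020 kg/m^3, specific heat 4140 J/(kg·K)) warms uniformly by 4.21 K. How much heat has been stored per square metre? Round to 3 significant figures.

9.33×10^8

Areal heat capacity C = ρ c_p D = 1020 × 4140 × 52.5 = 2.22×10^8 J m⁻² K⁻¹.
ΔQ = C ΔT = 2.22×10^8 × 4.21 = 9.33×10^8 J/m².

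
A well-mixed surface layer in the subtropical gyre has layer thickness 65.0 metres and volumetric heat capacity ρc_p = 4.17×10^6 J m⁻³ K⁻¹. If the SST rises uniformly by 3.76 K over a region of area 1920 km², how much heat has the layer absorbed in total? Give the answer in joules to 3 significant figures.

1.96×10^18 J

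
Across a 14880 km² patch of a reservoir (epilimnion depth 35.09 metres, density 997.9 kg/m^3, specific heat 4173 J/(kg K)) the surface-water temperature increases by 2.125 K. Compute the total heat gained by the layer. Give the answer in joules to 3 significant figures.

4.62×10^18 J

Areal heat capacity C = ρ c_p D = 997.9 × 4173 × 35.09 = 1.46×10^8 J m⁻² K⁻¹.
Heat per unit area: q = C ΔT = 1.46×10^8 × 2.125 = 3.11×10^8 J/m².
Total heat: Q = q × A = 3.11×10^8 × (14880 × 10⁶ m²) = 4.62×10^18 J.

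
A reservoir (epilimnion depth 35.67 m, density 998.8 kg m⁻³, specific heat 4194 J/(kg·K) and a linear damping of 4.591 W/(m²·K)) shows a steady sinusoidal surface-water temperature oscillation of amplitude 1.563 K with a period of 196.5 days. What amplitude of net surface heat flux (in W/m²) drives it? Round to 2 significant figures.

Areal heat capacity C = ρ c_p D = 998.8 × 4194 × 35.67 = 1.49×10^8 J/(m²·K).
ω = 2π / 1.70×10^7 s = 3.70×10^-7 s⁻¹.
√((Cω)² + λ²) = √((55.3)² + 4.591²) = 55.5 W/(m²·K).
F₀ = A × √((Cω)²+λ²) = 1.563 × 55.5 = 86.7 W/m².

87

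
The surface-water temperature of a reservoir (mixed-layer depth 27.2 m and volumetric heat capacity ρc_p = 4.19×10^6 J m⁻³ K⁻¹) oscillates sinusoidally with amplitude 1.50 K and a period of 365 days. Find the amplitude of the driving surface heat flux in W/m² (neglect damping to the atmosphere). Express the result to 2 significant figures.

Areal heat capacity C = ρc_p × D = 4.19×10^6 × 27.2 = 1.14×10^8 J/(m²·K).
ω = 2π / 3.15×10^7 s = 1.99×10^-7 s⁻¹.
Cω = 1.14×10^8 × 1.99×10^-7 = 22.7 W/(m²·K).
F₀ = A × Cω = 1.50 × 22.7 = 34.1 W/m².

34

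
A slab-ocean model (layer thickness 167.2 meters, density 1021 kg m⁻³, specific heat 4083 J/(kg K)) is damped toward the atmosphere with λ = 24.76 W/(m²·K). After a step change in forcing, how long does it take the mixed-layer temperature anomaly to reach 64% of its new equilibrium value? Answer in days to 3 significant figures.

Areal heat capacity C = ρ c_p D = 1021 × 4083 × 167.2 = 6.97×10^8 J/(m²·K).
τ = C / λ = 6.97×10^8 / 24.76 = 2.82×10^7 s.
Fraction reached: 1 − e^(−t/τ) = 0.64 ⇒ t = −τ ln(1 − 0.64) = τ × 1.02.
t = 2.88×10^7 s = 333 days.

333 days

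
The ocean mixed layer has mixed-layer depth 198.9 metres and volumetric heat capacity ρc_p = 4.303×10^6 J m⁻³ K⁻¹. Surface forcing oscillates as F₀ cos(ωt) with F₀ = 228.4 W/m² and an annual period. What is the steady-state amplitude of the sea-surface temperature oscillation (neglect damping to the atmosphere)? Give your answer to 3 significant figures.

1.34 K

Areal heat capacity C = ρc_p × D = 4.303×10^6 × 198.9 = 8.56×10^8 J/(m^2 K).
Angular frequency ω = 2π / T = 2π / 3.15×10^7 s = 1.99×10^-7 s⁻¹.
Cω = 8.56×10^8 × 1.99×10^-7 = 171 W/(m²·K).
Amplitude A = F₀ / (Cω) = 228.4 / 171 = 1.34 K.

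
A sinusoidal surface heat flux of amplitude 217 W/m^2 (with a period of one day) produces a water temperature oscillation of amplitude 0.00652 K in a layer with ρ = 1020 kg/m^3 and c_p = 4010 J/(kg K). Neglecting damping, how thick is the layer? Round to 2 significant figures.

ω = 2π / 86400 s = 7.27×10^-5 s⁻¹.
Required C = F₀ / (A ω) = 217 / (0.00652 × 7.27×10^-5) = 4.58×10^8 J/(m²·K).
D = C / (ρ c_p) = 4.58×10^8 / (1020 × 4010) = 112 m.

110 m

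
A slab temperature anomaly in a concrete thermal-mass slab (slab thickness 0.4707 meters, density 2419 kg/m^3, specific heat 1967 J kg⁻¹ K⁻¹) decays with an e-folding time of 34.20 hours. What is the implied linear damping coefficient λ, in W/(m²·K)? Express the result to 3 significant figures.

Areal heat capacity C = ρ c_p D = 2419 × 1967 × 0.4707 = 2.24×10^6 J m⁻² K⁻¹.
τ = 34.20 hours = 1.23×10^5 s.
λ = C / τ = 2.24×10^6 / 1.23×10^5 = 18.2 W/(m²·K).

18.2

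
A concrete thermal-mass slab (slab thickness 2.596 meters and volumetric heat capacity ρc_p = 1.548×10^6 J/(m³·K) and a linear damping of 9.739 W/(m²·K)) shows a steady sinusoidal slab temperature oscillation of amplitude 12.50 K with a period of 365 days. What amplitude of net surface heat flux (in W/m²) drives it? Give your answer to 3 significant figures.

122

Areal heat capacity C = ρc_p × D = 1.548×10^6 × 2.596 = 4.02×10^6 J/(m²·K).
ω = 2π / 3.15×10^7 s = 1.99×10^-7 s⁻¹.
√((Cω)² + λ²) = √((0.801)² + 9.739²) = 9.77 W/(m²·K).
F₀ = A × √((Cω)²+λ²) = 12.50 × 9.77 = 122 W/m².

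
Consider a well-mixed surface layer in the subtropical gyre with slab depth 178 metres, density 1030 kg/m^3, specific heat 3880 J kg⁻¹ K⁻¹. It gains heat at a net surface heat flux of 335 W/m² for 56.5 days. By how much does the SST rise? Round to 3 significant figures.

Areal heat capacity C = ρ c_p D = 1030 × 3880 × 178 = 7.11×10^8 J/(m^2 K).
Net heat input Q = F Δt = 335 × (56.5 days × 86400 s/day) = 1.64×10^9 J/m².
ΔT = Q / C = 1.64×10^9 / 7.11×10^8 = 2.30 K.

2.30 K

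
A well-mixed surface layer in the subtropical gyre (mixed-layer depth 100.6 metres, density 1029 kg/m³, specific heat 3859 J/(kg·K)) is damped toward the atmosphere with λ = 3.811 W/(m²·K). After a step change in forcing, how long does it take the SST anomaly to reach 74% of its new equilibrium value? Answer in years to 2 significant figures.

Areal heat capacity C = ρ c_p D = 1029 × 3859 × 100.6 = 3.99×10^8 J m⁻² K⁻¹.
τ = C / λ = 3.99×10^8 / 3.811 = 1.05×10^8 s.
Fraction reached: 1 − e^(−t/τ) = 0.74 ⇒ t = −τ ln(1 − 0.74) = τ × 1.35.
t = 1.41×10^8 s = 4.47 years.

4.5 years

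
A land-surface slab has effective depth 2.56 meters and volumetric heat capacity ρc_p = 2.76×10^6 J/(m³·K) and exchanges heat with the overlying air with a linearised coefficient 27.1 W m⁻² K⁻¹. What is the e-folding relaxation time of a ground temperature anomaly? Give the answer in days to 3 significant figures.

Areal heat capacity C = ρc_p × D = 2.76×10^6 × 2.56 = 7.07×10^6 J m⁻² K⁻¹.
Relaxation time τ = C / λ = 7.07×10^6 / 27.1 = 2.61×10^5 s.
In days: 2.61×10^5 s / (86400 s/day) = 3.02 days.

3.02 days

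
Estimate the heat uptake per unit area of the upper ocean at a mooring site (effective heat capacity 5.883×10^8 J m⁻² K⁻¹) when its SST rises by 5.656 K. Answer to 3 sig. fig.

Areal heat capacity C = 5.883×10^8 J m⁻² K⁻¹ (given).
ΔQ = C ΔT = 5.88×10^8 × 5.656 = 3.33×10^9 J/m².

3.33×10^9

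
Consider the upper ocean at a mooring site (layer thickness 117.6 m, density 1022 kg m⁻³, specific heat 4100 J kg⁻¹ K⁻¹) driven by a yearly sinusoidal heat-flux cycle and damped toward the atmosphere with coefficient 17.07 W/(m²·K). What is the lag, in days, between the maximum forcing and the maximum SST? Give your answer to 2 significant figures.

81 days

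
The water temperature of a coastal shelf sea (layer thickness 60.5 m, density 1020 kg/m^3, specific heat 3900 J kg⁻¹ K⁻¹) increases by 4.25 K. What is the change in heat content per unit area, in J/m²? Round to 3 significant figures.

1.02×10^9

Areal heat capacity C = ρ c_p D = 1020 × 3900 × 60.5 = 2.41×10^8 J m⁻² K⁻¹.
ΔQ = C ΔT = 2.41×10^8 × 4.25 = 1.02×10^9 J/m².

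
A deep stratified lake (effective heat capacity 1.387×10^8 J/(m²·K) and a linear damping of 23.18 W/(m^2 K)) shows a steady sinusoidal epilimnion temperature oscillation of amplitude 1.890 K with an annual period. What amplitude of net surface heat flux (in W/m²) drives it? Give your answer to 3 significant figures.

68.2

Areal heat capacity C = 1.387×10^8 J/(m²·K) (given).
ω = 2π / 3.15×10^7 s = 1.99×10^-7 s⁻¹.
√((Cω)² + λ²) = √((27.6)² + 23.18²) = 36.1 W/(m²·K).
F₀ = A × √((Cω)²+λ²) = 1.890 × 36.1 = 68.2 W/m².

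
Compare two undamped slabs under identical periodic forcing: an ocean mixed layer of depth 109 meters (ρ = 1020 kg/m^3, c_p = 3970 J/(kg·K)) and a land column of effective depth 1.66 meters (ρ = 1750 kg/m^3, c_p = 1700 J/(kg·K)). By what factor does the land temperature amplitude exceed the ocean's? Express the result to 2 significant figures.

C_ocean = 1020 × 3970 × 109 = 4.41×10^8 J/(m²·K).
C_land = 1750 × 1700 × 1.66 = 4.94×10^6 J/(m²·K).
Undamped amplitude ∝ 1/C, so A_land/A_ocean = C_ocean/C_land = 89.4.

89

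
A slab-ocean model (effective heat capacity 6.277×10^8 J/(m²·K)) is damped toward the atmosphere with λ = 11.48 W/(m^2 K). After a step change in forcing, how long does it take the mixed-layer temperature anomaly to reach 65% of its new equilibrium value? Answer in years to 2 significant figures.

1.8 years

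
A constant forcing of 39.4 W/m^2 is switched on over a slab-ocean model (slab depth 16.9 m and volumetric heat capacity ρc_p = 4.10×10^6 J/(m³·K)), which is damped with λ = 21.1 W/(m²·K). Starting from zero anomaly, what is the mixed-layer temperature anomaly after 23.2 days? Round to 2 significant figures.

0.85 K

Areal heat capacity C = ρc_p × D = 4.10×10^6 × 16.9 = 6.93×10^7 J/(m^2 K).
τ = C / λ = 6.93×10^7 / 21.1 = 3.28×10^6 s.
Equilibrium anomaly ΔT_eq = F / λ = 39.4 / 21.1 = 1.87 K.
t = 23.2 days = 2.00×10^6 s, so t/τ = 0.610.
ΔT(t) = ΔT_eq (1 − e^(−t/τ)) = 1.87 × (1 − e^−0.610) = 0.853 K.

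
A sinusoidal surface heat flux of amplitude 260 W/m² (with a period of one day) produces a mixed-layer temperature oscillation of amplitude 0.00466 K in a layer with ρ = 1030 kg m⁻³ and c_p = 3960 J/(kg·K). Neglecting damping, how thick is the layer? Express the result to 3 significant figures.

ω = 2π / 86400 s = 7.27×10^-5 s⁻¹.
Required C = F₀ / (A ω) = 260 / (0.00466 × 7.27×10^-5) = 7.67×10^8 J/(m²·K).
D = C / (ρ c_p) = 7.67×10^8 / (1030 × 3960) = 188 m.

188 m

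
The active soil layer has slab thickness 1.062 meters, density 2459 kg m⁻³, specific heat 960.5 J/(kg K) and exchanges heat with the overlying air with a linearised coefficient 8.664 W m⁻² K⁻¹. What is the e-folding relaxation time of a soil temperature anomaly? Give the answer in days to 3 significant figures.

Areal heat capacity C = ρ c_p D = 2459 × 960.5 × 1.062 = 2.51×10^6 J/(m^2 K).
Relaxation time τ = C / λ = 2.51×10^6 / 8.664 = 2.90×10^5 s.
In days: 2.90×10^5 s / (86400 s/day) = 3.35 days.

3.35 days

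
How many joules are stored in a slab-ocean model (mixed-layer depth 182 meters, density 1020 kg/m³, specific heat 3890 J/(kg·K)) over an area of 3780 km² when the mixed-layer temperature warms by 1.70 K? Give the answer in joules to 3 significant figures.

Areal heat capacity C = ρ c_p D = 1020 × 3890 × 182 = 7.22×10^8 J m⁻² K⁻¹.
Heat per unit area: q = C ΔT = 7.22×10^8 × 1.70 = 1.23×10^9 J/m².
Total heat: Q = q × A = 1.23×10^9 × (3780 × 10⁶ m²) = 4.64×10^18 J.

4.64×10^18 J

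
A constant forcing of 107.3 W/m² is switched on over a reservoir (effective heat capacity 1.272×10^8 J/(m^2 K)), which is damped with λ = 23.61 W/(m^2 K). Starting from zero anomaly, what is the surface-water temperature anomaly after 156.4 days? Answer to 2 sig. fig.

4.2 K

Areal heat capacity C = 1.272×10^8 J/(m^2 K) (given).
τ = C / λ = 1.27×10^8 / 23.61 = 5.39×10^6 s.
Equilibrium anomaly ΔT_eq = F / λ = 107.3 / 23.61 = 4.54 K.
t = 156.4 days = 1.35×10^7 s, so t/τ = 2.51.
ΔT(t) = ΔT_eq (1 − e^(−t/τ)) = 4.54 × (1 − e^−2.51) = 4.17 K.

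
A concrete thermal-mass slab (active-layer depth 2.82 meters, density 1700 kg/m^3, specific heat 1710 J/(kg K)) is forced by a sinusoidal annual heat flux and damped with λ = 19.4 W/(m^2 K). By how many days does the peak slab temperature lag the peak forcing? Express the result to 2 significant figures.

4.9 days

Areal heat capacity C = ρ c_p D = 1700 × 1710 × 2.82 = 8.20×10^6 J m⁻² K⁻¹.
ω = 2π / 3.15×10^7 s = 1.99×10^-7 s⁻¹.
Phase lag φ = arctan(Cω/λ) = arctan(1.63/19.4) = 0.0840 rad.
Time lag = φ / ω = 0.0840 / 1.99×10^-7 = 4.22×10^5 s = 4.88 days.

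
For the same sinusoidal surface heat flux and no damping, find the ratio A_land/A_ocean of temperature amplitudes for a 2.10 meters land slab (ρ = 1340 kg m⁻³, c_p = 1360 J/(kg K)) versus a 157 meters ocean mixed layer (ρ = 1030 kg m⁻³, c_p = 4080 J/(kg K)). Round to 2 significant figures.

170

C_ocean = 1030 × 4080 × 157 = 6.60×10^8 J/(m²·K).
C_land = 1340 × 1360 × 2.10 = 3.83×10^6 J/(m²·K).
Undamped amplitude ∝ 1/C, so A_land/A_ocean = C_ocean/C_land = 172.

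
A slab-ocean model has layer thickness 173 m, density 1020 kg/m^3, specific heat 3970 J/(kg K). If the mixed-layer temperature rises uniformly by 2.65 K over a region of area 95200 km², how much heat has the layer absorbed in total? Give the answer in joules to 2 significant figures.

Areal heat capacity C = ρ c_p D = 1020 × 3970 × 173 = 7.01×10^8 J/(m²·K).
Heat per unit area: q = C ΔT = 7.01×10^8 × 2.65 = 1.86×10^9 J/m².
Total heat: Q = q × A = 1.86×10^9 × (95200 × 10⁶ m²) = 1.77×10^20 J.

1.8×10^20 J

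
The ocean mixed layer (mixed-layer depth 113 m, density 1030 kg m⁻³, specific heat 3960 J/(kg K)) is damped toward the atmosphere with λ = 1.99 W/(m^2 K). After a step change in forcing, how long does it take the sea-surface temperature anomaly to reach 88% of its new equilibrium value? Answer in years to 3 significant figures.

15.6 years

Areal heat capacity C = ρ c_p D = 1030 × 3960 × 113 = 4.61×10^8 J/(m^2 K).
τ = C / λ = 4.61×10^8 / 1.99 = 2.32×10^8 s.
Fraction reached: 1 − e^(−t/τ) = 0.88 ⇒ t = −τ ln(1 − 0.88) = τ × 2.12.
t = 4.91×10^8 s = 15.6 years.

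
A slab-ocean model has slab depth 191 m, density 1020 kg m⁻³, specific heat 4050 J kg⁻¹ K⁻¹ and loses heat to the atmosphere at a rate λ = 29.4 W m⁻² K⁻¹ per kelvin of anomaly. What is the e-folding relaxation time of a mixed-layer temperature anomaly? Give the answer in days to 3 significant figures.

311 days

Areal heat capacity C = ρ c_p D = 1020 × 4050 × 191 = 7.89×10^8 J/(m²·K).
Relaxation time τ = C / λ = 7.89×10^8 / 29.4 = 2.68×10^7 s.
In days: 2.68×10^7 s / (86400 s/day) = 311 days.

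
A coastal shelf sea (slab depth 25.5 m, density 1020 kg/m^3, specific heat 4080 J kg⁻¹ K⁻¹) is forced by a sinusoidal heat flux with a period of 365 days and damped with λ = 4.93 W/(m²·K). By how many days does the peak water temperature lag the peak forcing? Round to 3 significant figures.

77.9 days

Areal heat capacity C = ρ c_p D = 1020 × 4080 × 25.5 = 1.06×10^8 J m⁻² K⁻¹.
ω = 2π / 3.15×10^7 s = 1.99×10^-7 s⁻¹.
Phase lag φ = arctan(Cω/λ) = arctan(21.1/4.93) = 1.34 rad.
Time lag = φ / ω = 1.34 / 1.99×10^-7 = 6.73×10^6 s = 77.9 days.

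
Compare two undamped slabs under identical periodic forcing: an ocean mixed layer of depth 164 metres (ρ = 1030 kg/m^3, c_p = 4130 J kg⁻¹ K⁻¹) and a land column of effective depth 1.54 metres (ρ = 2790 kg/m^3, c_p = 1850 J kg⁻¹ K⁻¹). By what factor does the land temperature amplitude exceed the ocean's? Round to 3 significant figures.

C_ocean = 1030 × 4130 × 164 = 6.98×10^8 J/(m²·K).
C_land = 2790 × 1850 × 1.54 = 7.95×10^6 J/(m²·K).
Undamped amplitude ∝ 1/C, so A_land/A_ocean = C_ocean/C_land = 87.8.

87.8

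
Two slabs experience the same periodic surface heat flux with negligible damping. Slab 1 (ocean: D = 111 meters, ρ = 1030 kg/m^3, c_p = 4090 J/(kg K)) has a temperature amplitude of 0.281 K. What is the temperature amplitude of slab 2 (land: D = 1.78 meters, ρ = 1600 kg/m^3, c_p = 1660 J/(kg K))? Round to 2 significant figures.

C_ocean = 4.68×10^8 J/(m²·K); C_land = 4.73×10^6 J/(m²·K).
A ∝ 1/C ⇒ A_land = A_ocean × C_ocean/C_land = 0.281 × 98.9 = 27.8 K.

28 K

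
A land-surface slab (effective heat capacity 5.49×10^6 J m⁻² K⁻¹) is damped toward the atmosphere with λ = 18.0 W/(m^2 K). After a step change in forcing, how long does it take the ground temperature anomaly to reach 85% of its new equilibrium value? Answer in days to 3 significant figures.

6.70 days

Areal heat capacity C = 5.49×10^6 J m⁻² K⁻¹ (given).
τ = C / λ = 5.49×10^6 / 18.0 = 3.05×10^5 s.
Fraction reached: 1 − e^(−t/τ) = 0.85 ⇒ t = −τ ln(1 − 0.85) = τ × 1.90.
t = 5.79×10^5 s = 6.70 days.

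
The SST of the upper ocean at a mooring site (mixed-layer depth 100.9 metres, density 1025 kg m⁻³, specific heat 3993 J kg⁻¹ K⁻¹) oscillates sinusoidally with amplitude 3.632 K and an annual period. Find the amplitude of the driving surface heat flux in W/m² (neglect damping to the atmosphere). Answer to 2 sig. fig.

Areal heat capacity C = ρ c_p D = 1025 × 3993 × 100.9 = 4.13×10^8 J/(m²·K).
ω = 2π / 3.15×10^7 s = 1.99×10^-7 s⁻¹.
Cω = 4.13×10^8 × 1.99×10^-7 = 82.3 W/(m²·K).
F₀ = A × Cω = 3.632 × 82.3 = 299 W/m².

300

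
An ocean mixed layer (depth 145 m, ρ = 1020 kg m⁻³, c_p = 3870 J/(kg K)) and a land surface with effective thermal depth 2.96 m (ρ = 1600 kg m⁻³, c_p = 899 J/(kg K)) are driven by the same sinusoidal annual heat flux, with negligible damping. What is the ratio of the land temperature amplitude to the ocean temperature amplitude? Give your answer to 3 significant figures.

C_ocean = 1020 × 3870 × 145 = 5.72×10^8 J/(m²·K).
C_land = 1600 × 899 × 2.96 = 4.26×10^6 J/(m²·K).
Undamped amplitude ∝ 1/C, so A_land/A_ocean = C_ocean/C_land = 134.

134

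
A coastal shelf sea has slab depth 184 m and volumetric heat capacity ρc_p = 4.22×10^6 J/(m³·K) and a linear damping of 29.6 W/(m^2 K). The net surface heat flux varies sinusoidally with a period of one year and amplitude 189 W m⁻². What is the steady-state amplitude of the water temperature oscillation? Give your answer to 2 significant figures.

Areal heat capacity C = ρc_p × D = 4.22×10^6 × 184 = 7.76×10^8 J m⁻² K⁻¹.
Angular frequency ω = 2π / T = 2π / 3.15×10^7 s = 1.99×10^-7 s⁻¹.
√((Cω)² + λ²) = √((155)² + 29.6²) = 158 W/(m²·K).
Amplitude A = F₀ / √((Cω)²+λ²) = 189 / 158 = 1.20 K.

1.2 K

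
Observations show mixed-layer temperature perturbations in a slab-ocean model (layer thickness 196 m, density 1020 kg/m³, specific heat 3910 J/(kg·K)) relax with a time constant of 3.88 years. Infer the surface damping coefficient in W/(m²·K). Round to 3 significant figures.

6.38

Areal heat capacity C = ρ c_p D = 1020 × 3910 × 196 = 7.82×10^8 J m⁻² K⁻¹.
τ = 3.88 years = 1.22×10^8 s.
λ = C / τ = 7.82×10^8 / 1.22×10^8 = 6.38 W/(m²·K).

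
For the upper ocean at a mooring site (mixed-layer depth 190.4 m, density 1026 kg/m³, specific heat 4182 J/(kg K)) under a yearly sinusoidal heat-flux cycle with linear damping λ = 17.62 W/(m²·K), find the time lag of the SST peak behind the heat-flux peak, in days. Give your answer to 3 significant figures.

85.0 days

Areal heat capacity C = ρ c_p D = 1026 × 4182 × 190.4 = 8.17×10^8 J/(m^2 K).
ω = 2π / 3.15×10^7 s = 1.99×10^-7 s⁻¹.
Phase lag φ = arctan(Cω/λ) = arctan(163/17.62) = 1.46 rad.
Time lag = φ / ω = 1.46 / 1.99×10^-7 = 7.34×10^6 s = 85.0 days.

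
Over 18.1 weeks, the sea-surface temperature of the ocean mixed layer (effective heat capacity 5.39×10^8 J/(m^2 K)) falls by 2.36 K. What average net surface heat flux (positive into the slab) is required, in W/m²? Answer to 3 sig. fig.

-116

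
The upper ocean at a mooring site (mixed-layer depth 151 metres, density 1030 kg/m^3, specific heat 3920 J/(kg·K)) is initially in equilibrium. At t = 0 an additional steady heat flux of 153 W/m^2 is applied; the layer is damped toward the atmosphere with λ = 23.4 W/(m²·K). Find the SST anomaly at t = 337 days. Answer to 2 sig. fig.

Areal heat capacity C = ρ c_p D = 1030 × 3920 × 151 = 6.10×10^8 J/(m^2 K).
τ = C / λ = 6.10×10^8 / 23.4 = 2.61×10^7 s.
Equilibrium anomaly ΔT_eq = F / λ = 153 / 23.4 = 6.54 K.
t = 337 days = 2.91×10^7 s, so t/τ = 1.12.
ΔT(t) = ΔT_eq (1 − e^(−t/τ)) = 6.54 × (1 − e^−1.12) = 4.40 K.

4.4 K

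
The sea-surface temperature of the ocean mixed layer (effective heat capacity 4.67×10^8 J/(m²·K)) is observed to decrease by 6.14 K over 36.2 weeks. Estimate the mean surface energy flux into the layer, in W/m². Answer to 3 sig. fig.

-131

Areal heat capacity C = 4.67×10^8 J/(m²·K) (given).
Required heat per unit area: Q = C ΔT = 4.67×10^8 × -6.14 = -2.87×10^9 J/m².
Flux F = Q / Δt = -2.87×10^9 / 2.19×10^7 s = -131 W/m².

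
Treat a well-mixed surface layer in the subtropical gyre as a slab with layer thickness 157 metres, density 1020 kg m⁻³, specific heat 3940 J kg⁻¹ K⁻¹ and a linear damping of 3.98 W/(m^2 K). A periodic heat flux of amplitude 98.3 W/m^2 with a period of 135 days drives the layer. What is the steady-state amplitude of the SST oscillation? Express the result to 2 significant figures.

Areal heat capacity C = ρ c_p D = 1020 × 3940 × 157 = 6.31×10^8 J/(m²·K).
Angular frequency ω = 2π / T = 2π / 1.17×10^7 s = 5.39×10^-7 s⁻¹.
√((Cω)² + λ²) = √((340)² + 3.98²) = 340 W/(m²·K).
Amplitude A = F₀ / √((Cω)²+λ²) = 98.3 / 340 = 0.289 K.

0.29 K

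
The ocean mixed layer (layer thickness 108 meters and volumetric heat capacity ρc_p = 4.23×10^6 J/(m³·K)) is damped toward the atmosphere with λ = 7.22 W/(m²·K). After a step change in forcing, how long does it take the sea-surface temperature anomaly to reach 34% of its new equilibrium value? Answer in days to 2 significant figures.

300 days

Areal heat capacity C = ρc_p × D = 4.23×10^6 × 108 = 4.57×10^8 J/(m^2 K).
τ = C / λ = 4.57×10^8 / 7.22 = 6.33×10^7 s.
Fraction reached: 1 − e^(−t/τ) = 0.34 ⇒ t = −τ ln(1 − 0.34) = τ × 0.416.
t = 2.63×10^7 s = 304 days.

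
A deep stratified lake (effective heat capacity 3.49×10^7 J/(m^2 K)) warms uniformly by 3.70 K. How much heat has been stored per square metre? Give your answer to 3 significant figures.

Areal heat capacity C = 3.49×10^7 J/(m^2 K) (given).
ΔQ = C ΔT = 3.49×10^7 × 3.70 = 1.29×10^8 J/m².

1.29×10^8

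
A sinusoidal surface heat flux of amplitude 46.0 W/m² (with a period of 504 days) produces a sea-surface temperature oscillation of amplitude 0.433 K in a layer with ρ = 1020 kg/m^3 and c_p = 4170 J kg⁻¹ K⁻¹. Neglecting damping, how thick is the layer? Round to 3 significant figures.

173 m

ω = 2π / 4.35×10^7 s = 1.44×10^-7 s⁻¹.
Required C = F₀ / (A ω) = 46.0 / (0.433 × 1.44×10^-7) = 7.36×10^8 J/(m²·K).
D = C / (ρ c_p) = 7.36×10^8 / (1020 × 4170) = 173 m.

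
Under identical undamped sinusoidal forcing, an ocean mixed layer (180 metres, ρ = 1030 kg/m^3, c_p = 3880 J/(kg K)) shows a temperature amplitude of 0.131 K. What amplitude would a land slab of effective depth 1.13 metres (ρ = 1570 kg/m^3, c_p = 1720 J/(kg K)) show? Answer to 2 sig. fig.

31 K

C_ocean = 7.19×10^8 J/(m²·K); C_land = 3.05×10^6 J/(m²·K).
A ∝ 1/C ⇒ A_land = A_ocean × C_ocean/C_land = 0.131 × 236 = 30.9 K.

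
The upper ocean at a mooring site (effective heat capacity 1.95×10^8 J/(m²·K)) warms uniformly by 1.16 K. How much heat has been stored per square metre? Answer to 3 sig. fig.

2.26×10^8

Areal heat capacity C = 1.95×10^8 J/(m²·K) (given).
ΔQ = C ΔT = 1.95×10^8 × 1.16 = 2.26×10^8 J/m².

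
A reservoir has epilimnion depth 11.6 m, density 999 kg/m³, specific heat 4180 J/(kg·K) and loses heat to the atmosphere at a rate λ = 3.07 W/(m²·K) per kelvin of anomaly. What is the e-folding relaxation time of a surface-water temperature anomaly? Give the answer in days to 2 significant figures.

Areal heat capacity C = ρ c_p D = 999 × 4180 × 11.6 = 4.84×10^7 J m⁻² K⁻¹.
Relaxation time τ = C / λ = 4.84×10^7 / 3.07 = 1.58×10^7 s.
In days: 1.58×10^7 s / (86400 s/day) = 183 days.

180 days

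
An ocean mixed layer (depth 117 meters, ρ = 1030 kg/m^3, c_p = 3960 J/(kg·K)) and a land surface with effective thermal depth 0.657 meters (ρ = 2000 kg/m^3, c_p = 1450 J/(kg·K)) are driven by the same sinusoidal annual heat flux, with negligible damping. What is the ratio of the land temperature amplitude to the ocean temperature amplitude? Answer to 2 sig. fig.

250

C_ocean = 1030 × 3960 × 117 = 4.77×10^8 J/(m²·K).
C_land = 2000 × 1450 × 0.657 = 1.91×10^6 J/(m²·K).
Undamped amplitude ∝ 1/C, so A_land/A_ocean = C_ocean/C_land = 250.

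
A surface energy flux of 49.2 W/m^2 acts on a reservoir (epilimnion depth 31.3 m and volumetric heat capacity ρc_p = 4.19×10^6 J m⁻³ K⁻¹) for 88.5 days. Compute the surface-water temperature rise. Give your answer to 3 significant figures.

2.87 K

Areal heat capacity C = ρc_p × D = 4.19×10^6 × 31.3 = 1.31×10^8 J m⁻² K⁻¹.
Net heat input Q = F Δt = 49.2 × (88.5 days × 86400 s/day) = 3.76×10^8 J/m².
ΔT = Q / C = 3.76×10^8 / 1.31×10^8 = 2.87 K.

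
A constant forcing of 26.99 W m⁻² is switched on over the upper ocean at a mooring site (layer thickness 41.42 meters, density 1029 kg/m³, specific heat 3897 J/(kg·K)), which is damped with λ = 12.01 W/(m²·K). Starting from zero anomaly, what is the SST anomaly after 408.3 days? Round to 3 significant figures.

Areal heat capacity C = ρ c_p D = 1029 × 3897 × 41.42 = 1.66×10^8 J/(m^2 K).
τ = C / λ = 1.66×10^8 / 12.01 = 1.38×10^7 s.
Equilibrium anomaly ΔT_eq = F / λ = 26.99 / 12.01 = 2.25 K.
t = 408.3 days = 3.53×10^7 s, so t/τ = 2.55.
ΔT(t) = ΔT_eq (1 − e^(−t/τ)) = 2.25 × (1 − e^−2.55) = 2.07 K.

2.07 K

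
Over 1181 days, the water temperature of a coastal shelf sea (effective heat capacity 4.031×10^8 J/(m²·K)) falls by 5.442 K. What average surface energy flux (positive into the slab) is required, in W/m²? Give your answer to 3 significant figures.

-21.5

Areal heat capacity C = 4.031×10^8 J/(m²·K) (given).
Required heat per unit area: Q = C ΔT = 4.03×10^8 × -5.442 = -2.19×10^9 J/m².
Flux F = Q / Δt = -2.19×10^9 / 1.02×10^8 s = -21.5 W/m².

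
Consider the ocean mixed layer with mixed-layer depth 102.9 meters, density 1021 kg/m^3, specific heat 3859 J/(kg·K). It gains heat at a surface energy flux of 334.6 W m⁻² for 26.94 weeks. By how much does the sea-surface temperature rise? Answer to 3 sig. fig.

Areal heat capacity C = ρ c_p D = 1021 × 3859 × 102.9 = 4.05×10^8 J/(m²·K).
Net heat input Q = F Δt = 334.6 × (26.94 weeks × 6.048×10^5 s/week) = 5.45×10^9 J/m².
ΔT = Q / C = 5.45×10^9 / 4.05×10^8 = 13.4 K.

13.4 K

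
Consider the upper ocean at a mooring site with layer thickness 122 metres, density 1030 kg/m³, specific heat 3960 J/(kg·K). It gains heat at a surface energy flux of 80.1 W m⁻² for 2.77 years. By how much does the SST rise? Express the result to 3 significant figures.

Areal heat capacity C = ρ c_p D = 1030 × 3960 × 122 = 4.98×10^8 J/(m²·K).
Net heat input Q = F Δt = 80.1 × (2.77 years × 3.156×10^7 s/year) = 7.00×10^9 J/m².
ΔT = Q / C = 7.00×10^9 / 4.98×10^8 = 14.1 K.

14.1 K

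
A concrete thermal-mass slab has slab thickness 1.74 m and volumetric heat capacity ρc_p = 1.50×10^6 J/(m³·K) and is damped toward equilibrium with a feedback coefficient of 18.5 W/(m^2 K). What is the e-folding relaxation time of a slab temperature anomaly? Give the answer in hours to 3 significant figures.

Areal heat capacity C = ρc_p × D = 1.50×10^6 × 1.74 = 2.61×10^6 J/(m^2 K).
Relaxation time τ = C / λ = 2.61×10^6 / 18.5 = 1.41×10^5 s.
In hours: 1.41×10^5 s / (3600 s/hour) = 39.2 hours.

39.2 hours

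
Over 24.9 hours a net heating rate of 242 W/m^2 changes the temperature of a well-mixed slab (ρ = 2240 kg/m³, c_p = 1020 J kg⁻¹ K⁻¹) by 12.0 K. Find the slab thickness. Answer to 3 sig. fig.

0.791 m

Heat input Q = F Δt = 242 × 89600 s = 2.17×10^7 J/m².
Required areal heat capacity C = Q / ΔT = 1.81×10^6 J/(m²·K).
Depth D = C / (ρ c_p) = 1.81×10^6 / (2240 × 1020) = 0.791 m.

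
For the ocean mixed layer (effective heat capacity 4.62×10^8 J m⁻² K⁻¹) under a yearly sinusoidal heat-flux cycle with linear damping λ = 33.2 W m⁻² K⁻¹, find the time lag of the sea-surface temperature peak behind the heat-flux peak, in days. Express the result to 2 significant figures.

71 days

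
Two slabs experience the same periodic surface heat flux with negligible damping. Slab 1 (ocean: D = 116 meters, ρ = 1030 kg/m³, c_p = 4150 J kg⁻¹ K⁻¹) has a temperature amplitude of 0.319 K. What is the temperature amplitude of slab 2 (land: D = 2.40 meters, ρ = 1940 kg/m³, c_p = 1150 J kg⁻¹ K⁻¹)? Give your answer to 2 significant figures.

30 K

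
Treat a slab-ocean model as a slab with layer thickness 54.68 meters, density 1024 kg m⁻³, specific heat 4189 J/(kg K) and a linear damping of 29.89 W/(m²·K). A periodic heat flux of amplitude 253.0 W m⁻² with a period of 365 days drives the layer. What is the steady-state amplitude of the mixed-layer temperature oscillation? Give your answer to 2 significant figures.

4.6 K

Areal heat capacity C = ρ c_p D = 1024 × 4189 × 54.68 = 2.35×10^8 J m⁻² K⁻¹.
Angular frequency ω = 2π / T = 2π / 3.15×10^7 s = 1.99×10^-7 s⁻¹.
√((Cω)² + λ²) = √((46.7)² + 29.89²) = 55.5 W/(m²·K).
Amplitude A = F₀ / √((Cω)²+λ²) = 253.0 / 55.5 = 4.56 K.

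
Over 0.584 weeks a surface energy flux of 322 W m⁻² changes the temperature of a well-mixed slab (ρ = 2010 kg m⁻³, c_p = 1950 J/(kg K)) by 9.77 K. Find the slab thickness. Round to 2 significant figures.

Heat input Q = F Δt = 322 × 3.53×10^5 s = 1.14×10^8 J/m².
Required areal heat capacity C = Q / ΔT = 1.16×10^7 J/(m²·K).
Depth D = C / (ρ c_p) = 1.16×10^7 / (2010 × 1950) = 2.97 m.

3.0 m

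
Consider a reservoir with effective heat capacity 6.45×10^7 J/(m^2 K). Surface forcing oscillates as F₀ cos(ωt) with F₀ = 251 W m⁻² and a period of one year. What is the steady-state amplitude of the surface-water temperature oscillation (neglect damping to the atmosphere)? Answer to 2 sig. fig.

Areal heat capacity C = 6.45×10^7 J/(m^2 K) (given).
Angular frequency ω = 2π / T = 2π / 3.15×10^7 s = 1.99×10^-7 s⁻¹.
Cω = 6.45×10^7 × 1.99×10^-7 = 12.9 W/(m²·K).
Amplitude A = F₀ / (Cω) = 251 / 12.9 = 19.5 K.

20 K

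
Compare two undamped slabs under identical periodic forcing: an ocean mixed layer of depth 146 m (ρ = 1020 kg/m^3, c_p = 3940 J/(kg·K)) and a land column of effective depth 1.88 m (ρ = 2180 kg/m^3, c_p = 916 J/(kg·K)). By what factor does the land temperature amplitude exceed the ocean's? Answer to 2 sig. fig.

160

C_ocean = 1020 × 3940 × 146 = 5.87×10^8 J/(m²·K).
C_land = 2180 × 916 × 1.88 = 3.75×10^6 J/(m²·K).
Undamped amplitude ∝ 1/C, so A_land/A_ocean = C_ocean/C_land = 156.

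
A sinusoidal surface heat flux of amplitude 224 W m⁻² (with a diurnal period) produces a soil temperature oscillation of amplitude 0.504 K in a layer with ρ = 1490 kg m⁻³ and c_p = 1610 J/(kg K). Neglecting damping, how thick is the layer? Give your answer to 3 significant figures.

2.55 m

ω = 2π / 86400 s = 7.27×10^-5 s⁻¹.
Required C = F₀ / (A ω) = 224 / (0.504 × 7.27×10^-5) = 6.11×10^6 J/(m²·K).
D = C / (ρ c_p) = 6.11×10^6 / (1490 × 1610) = 2.55 m.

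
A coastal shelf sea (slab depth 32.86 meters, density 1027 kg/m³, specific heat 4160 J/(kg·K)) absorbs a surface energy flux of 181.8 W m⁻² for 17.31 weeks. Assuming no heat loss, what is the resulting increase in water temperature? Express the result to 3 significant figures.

13.6 K

Areal heat capacity C = ρ c_p D = 1027 × 4160 × 32.86 = 1.40×10^8 J m⁻² K⁻¹.
Net heat input Q = F Δt = 181.8 × (17.31 weeks × 6.048×10^5 s/week) = 1.90×10^9 J/m².
ΔT = Q / C = 1.90×10^9 / 1.40×10^8 = 13.6 K.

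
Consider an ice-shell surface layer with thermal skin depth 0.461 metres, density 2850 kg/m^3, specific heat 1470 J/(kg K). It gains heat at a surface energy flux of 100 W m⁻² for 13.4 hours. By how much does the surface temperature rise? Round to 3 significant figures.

Areal heat capacity C = ρ c_p D = 2850 × 1470 × 0.461 = 1.93×10^6 J/(m^2 K).
Net heat input Q = F Δt = 100 × (13.4 hours × 3600 s/hour) = 4.82×10^6 J/m².
ΔT = Q / C = 4.82×10^6 / 1.93×10^6 = 2.50 K.

2.50 K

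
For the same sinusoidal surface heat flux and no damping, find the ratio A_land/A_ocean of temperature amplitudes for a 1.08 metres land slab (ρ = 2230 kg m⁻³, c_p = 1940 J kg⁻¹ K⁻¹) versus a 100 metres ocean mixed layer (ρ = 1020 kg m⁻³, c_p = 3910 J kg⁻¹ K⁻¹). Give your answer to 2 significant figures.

C_ocean = 1020 × 3910 × 100 = 3.99×10^8 J/(m²·K).
C_land = 2230 × 1940 × 1.08 = 4.67×10^6 J/(m²·K).
Undamped amplitude ∝ 1/C, so A_land/A_ocean = C_ocean/C_land = 85.4.

85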